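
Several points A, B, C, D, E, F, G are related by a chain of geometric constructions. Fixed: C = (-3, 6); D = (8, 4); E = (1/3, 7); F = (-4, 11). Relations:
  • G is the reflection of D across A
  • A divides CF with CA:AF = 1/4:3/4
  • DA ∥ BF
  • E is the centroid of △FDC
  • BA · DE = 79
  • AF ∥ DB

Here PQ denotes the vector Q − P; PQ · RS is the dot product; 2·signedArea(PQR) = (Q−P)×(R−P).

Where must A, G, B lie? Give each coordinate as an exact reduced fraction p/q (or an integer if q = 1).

A = (-13/4, 29/4)
B = (29/4, 31/4)
G = (-29/2, 21/2)

1. A_x = -13/4  [A divides CF with CA:AF = 1/4:3/4]
2. A_y = 29/4  [A divides CF with CA:AF = 1/4:3/4]
   → A = (-13/4, 29/4)
3. G_x = -29/2  [G is the reflection of D across A]
4. G_y = 21/2  [G is the reflection of D across A]
   → G = (-29/2, 21/2)
5. B_x = 29/4  [DA ∥ BF ∩ AF ∥ DB]
6. B_y = 31/4  [DA ∥ BF ∩ AF ∥ DB]
   → B = (29/4, 31/4)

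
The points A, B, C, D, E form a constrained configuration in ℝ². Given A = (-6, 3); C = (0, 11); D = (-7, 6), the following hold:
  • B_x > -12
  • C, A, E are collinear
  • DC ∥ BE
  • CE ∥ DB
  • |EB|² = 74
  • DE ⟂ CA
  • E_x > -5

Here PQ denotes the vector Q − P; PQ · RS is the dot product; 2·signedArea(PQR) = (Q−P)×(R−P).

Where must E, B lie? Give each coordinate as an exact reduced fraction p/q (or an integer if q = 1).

B = (-298/25, -14/25)
E = (-123/25, 111/25)

1. E_x = -123/25  [C, A, E are collinear ∩ DE ⟂ CA]
2. E_y = 111/25  [C, A, E are collinear ∩ DE ⟂ CA]
   → E = (-123/25, 111/25)
3. B_x = -298/25  [DC ∥ BE ∩ CE ∥ DB]
4. B_y = -14/25  [DC ∥ BE ∩ CE ∥ DB]
   → B = (-298/25, -14/25)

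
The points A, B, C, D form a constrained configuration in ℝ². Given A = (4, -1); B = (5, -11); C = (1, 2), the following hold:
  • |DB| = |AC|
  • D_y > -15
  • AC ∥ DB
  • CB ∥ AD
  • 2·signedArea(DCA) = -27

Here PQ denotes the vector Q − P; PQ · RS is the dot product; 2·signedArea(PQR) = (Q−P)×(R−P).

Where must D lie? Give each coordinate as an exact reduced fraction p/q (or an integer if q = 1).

D = (8, -14)

1. D_x = 8  [AC ∥ DB ∩ CB ∥ AD]
2. D_y = -14  [AC ∥ DB ∩ CB ∥ AD]
   → D = (8, -14)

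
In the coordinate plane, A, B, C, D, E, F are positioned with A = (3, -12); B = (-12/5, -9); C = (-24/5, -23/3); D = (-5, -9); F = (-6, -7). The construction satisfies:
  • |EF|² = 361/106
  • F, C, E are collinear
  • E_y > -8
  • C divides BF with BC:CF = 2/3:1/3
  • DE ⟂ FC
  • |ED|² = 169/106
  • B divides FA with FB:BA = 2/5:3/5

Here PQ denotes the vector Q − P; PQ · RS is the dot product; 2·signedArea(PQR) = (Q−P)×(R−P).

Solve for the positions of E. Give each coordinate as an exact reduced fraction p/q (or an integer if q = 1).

E = (-465/106, -837/106)

1. E_x = -465/106  [F, C, E are collinear ∩ DE ⟂ FC]
2. E_y = -837/106  [F, C, E are collinear ∩ DE ⟂ FC]
   → E = (-465/106, -837/106)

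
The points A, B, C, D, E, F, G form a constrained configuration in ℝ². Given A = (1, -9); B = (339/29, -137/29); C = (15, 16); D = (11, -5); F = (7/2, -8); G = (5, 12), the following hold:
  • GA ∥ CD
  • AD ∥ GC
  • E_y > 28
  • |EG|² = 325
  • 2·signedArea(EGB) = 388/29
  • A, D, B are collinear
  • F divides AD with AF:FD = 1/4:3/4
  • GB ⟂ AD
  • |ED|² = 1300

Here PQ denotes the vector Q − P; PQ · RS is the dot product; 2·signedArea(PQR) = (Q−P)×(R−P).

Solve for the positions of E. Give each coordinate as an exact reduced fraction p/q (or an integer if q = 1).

1. E_x = -1  [line 485/29·x + 194/29·y + -5141/29 = 0 ∩ |EG|² = 325]
2. E_y = 29  [line 485/29·x + 194/29·y + -5141/29 = 0 ∩ |EG|² = 325]
   → E = (-1, 29)

E = (-1, 29)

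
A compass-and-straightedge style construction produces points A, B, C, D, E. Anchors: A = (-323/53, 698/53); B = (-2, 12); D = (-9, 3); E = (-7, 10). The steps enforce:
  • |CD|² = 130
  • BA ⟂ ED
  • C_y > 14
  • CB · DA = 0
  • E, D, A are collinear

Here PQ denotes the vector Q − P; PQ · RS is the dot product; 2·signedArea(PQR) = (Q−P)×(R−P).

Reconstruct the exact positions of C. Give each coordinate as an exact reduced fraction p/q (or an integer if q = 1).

C = (-540/53, 760/53)

1. C_x = -540/53  [line -154/53·x + -539/53·y + 6160/53 = 0 ∩ |CD|² = 130]
2. C_y = 760/53  [line -154/53·x + -539/53·y + 6160/53 = 0 ∩ |CD|² = 130]
   → C = (-540/53, 760/53)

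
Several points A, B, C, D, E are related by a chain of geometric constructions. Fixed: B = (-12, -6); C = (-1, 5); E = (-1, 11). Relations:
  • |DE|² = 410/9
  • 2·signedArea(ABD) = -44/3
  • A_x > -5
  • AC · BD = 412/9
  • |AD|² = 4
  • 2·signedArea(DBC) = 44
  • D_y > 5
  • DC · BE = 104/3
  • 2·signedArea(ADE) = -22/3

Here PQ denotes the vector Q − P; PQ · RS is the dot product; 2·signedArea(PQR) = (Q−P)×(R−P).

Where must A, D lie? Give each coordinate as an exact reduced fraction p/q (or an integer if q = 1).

A = (-14/3, 10/3)
D = (-14/3, 16/3)

1. D_x = -14/3  [2·signedArea(DBC) = 44 ∩ DC · BE = 104/3]
2. D_y = 16/3  [2·signedArea(DBC) = 44 ∩ DC · BE = 104/3]
   → D = (-14/3, 16/3)
3. A_x = -14/3  [2·signedArea(ADE) = -22/3 ∩ AC · BD = 412/9]
4. A_y = 10/3  [2·signedArea(ADE) = -22/3 ∩ AC · BD = 412/9]
   → A = (-14/3, 10/3)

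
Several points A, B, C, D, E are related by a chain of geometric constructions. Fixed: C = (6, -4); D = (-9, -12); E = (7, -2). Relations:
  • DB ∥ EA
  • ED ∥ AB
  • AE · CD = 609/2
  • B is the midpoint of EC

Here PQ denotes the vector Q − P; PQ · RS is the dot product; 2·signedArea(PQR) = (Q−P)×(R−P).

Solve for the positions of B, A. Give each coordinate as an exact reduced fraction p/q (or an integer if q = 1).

1. B_x = 13/2  [B is the midpoint of EC]
2. B_y = -3  [B is the midpoint of EC]
   → B = (13/2, -3)
3. A_x = 45/2  [ED ∥ AB ∩ DB ∥ EA]
4. A_y = 7  [ED ∥ AB ∩ DB ∥ EA]
   → A = (45/2, 7)

A = (45/2, 7)
B = (13/2, -3)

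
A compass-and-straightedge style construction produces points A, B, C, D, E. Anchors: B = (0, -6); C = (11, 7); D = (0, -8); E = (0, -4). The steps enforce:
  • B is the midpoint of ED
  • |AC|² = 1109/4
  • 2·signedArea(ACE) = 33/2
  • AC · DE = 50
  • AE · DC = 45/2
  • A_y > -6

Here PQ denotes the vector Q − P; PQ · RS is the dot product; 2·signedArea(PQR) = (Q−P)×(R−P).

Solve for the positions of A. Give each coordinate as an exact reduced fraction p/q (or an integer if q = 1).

A = (0, -11/2)

1. A_x = 0  [AC · DE = 50 ∩ AE · DC = 45/2]
2. A_y = -11/2  [AC · DE = 50 ∩ AE · DC = 45/2]
   → A = (0, -11/2)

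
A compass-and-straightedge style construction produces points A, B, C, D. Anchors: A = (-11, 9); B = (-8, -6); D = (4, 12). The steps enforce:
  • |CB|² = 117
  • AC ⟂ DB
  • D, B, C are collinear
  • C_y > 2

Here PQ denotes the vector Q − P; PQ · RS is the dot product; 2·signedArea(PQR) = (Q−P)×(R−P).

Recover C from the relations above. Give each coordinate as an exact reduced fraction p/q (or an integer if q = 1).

1. C_x = -2  [D, B, C are collinear ∩ AC ⟂ DB]
2. C_y = 3  [D, B, C are collinear ∩ AC ⟂ DB]
   → C = (-2, 3)

C = (-2, 3)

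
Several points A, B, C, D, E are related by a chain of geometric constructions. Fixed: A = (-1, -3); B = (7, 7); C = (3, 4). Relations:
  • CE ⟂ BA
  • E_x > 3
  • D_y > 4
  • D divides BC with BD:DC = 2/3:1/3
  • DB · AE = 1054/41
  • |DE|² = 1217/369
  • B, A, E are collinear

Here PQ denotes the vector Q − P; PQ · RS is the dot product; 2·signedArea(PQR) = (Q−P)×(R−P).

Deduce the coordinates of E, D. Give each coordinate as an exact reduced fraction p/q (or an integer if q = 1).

D = (13/3, 5)
E = (163/41, 132/41)

1. E_x = 163/41  [B, A, E are collinear ∩ CE ⟂ BA]
2. E_y = 132/41  [B, A, E are collinear ∩ CE ⟂ BA]
   → E = (163/41, 132/41)
3. D_x = 13/3  [D divides BC with BD:DC = 2/3:1/3]
4. D_y = 5  [D divides BC with BD:DC = 2/3:1/3]
   → D = (13/3, 5)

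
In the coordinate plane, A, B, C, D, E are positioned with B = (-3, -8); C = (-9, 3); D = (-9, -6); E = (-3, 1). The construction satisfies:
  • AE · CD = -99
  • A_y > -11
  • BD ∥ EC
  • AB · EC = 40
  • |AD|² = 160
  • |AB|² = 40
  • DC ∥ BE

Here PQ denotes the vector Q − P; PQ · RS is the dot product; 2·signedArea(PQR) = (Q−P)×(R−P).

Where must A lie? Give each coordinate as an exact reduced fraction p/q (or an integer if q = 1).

1. A_x = 3  [AE · CD = -99 ∩ AB · EC = 40]
2. A_y = -10  [AE · CD = -99 ∩ AB · EC = 40]
   → A = (3, -10)

A = (3, -10)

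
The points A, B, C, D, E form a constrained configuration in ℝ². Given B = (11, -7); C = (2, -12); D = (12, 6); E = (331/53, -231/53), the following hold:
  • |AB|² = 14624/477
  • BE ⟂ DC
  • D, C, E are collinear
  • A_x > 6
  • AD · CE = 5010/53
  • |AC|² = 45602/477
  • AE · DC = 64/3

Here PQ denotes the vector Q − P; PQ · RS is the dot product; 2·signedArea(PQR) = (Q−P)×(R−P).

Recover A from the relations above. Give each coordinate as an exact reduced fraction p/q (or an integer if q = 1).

A = (1073/159, -183/53)

1. A_x = 1073/159  [line -225/53·x + -405/53·y + 120/53 = 0 ∩ |AC|² = 45602/477]
2. A_y = -183/53  [line -225/53·x + -405/53·y + 120/53 = 0 ∩ |AC|² = 45602/477]
   → A = (1073/159, -183/53)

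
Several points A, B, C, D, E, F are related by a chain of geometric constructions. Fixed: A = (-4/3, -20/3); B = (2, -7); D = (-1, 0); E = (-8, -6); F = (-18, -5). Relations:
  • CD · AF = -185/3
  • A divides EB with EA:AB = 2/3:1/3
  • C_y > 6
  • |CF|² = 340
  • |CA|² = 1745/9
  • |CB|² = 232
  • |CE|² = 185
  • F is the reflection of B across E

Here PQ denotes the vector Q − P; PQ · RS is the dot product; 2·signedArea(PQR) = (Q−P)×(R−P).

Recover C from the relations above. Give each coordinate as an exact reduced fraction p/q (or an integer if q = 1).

1. C_x = -4  [line 50/3·x + -5/3·y + 235/3 = 0 ∩ |CF|² = 340]
2. C_y = 7  [line 50/3·x + -5/3·y + 235/3 = 0 ∩ |CF|² = 340]
   → C = (-4, 7)

C = (-4, 7)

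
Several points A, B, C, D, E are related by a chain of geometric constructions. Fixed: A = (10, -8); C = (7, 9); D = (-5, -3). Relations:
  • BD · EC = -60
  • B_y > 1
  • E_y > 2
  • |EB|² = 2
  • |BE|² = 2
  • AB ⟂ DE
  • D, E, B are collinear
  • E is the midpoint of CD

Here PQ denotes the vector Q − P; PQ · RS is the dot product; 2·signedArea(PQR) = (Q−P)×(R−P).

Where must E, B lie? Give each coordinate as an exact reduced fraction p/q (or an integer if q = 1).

B = (0, 2)
E = (1, 3)

1. E_x = 1  [E is the midpoint of CD]
2. E_y = 3  [E is the midpoint of CD]
   → E = (1, 3)
3. B_x = 0  [D, E, B are collinear ∩ AB ⟂ DE]
4. B_y = 2  [D, E, B are collinear ∩ AB ⟂ DE]
   → B = (0, 2)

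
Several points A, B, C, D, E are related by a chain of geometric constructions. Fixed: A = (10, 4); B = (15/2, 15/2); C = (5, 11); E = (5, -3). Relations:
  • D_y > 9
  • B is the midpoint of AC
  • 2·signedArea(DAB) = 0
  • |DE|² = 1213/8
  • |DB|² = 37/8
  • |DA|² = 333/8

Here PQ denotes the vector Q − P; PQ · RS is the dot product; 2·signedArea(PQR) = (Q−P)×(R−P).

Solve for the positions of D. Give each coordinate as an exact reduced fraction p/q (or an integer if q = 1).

1. D_x = 25/4  [line -7/2·x + -5/2·y + 45 = 0 ∩ |DB|² = 37/8]
2. D_y = 37/4  [line -7/2·x + -5/2·y + 45 = 0 ∩ |DB|² = 37/8]
   → D = (25/4, 37/4)

D = (25/4, 37/4)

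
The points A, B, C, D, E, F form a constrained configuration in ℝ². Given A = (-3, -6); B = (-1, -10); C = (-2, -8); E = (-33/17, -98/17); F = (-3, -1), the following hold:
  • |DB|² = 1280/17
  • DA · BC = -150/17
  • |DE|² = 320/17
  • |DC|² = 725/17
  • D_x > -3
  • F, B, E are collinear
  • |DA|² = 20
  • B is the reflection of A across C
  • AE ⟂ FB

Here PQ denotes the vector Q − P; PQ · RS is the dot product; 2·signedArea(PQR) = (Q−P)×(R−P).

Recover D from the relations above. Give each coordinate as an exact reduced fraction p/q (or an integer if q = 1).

D = (-49/17, -26/17)

1. D_x = -49/17  [line 1·x + -2·y + -3/17 = 0 ∩ |DB|² = 1280/17]
2. D_y = -26/17  [line 1·x + -2·y + -3/17 = 0 ∩ |DB|² = 1280/17]
   → D = (-49/17, -26/17)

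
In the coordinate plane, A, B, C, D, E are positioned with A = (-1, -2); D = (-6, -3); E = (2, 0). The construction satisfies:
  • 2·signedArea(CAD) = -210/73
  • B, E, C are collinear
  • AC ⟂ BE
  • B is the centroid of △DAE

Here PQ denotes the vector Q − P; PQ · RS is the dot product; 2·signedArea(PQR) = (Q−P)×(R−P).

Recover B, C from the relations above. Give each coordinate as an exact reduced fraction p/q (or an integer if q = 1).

1. B_x = -5/3  [B is the centroid of △DAE]
2. B_y = -5/3  [B is the centroid of △DAE]
   → B = (-5/3, -5/3)
3. C_x = -181/146  [B, E, C are collinear ∩ AC ⟂ BE]
4. C_y = -215/146  [B, E, C are collinear ∩ AC ⟂ BE]
   → C = (-181/146, -215/146)

B = (-5/3, -5/3)
C = (-181/146, -215/146)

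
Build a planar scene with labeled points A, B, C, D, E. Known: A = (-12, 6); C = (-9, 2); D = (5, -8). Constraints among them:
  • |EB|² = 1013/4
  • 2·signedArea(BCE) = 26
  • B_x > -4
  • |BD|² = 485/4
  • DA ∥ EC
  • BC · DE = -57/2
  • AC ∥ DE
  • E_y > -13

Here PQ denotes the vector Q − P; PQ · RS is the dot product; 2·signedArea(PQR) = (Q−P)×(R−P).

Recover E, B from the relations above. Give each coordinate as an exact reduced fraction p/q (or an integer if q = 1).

B = (-7/2, -1)
E = (8, -12)

1. E_x = 8  [DA ∥ EC ∩ AC ∥ DE]
2. E_y = -12  [DA ∥ EC ∩ AC ∥ DE]
   → E = (8, -12)
3. B_x = -7/2  [2·signedArea(BCE) = 26 ∩ BC · DE = -57/2]
4. B_y = -1  [2·signedArea(BCE) = 26 ∩ BC · DE = -57/2]
   → B = (-7/2, -1)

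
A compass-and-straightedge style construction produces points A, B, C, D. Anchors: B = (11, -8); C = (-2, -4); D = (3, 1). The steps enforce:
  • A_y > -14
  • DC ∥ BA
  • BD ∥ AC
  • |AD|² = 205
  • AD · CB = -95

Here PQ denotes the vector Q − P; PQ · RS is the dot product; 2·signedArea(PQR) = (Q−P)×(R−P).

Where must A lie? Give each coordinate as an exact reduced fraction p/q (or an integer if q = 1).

1. A_x = 6  [BD ∥ AC ∩ DC ∥ BA]
2. A_y = -13  [BD ∥ AC ∩ DC ∥ BA]
   → A = (6, -13)

A = (6, -13)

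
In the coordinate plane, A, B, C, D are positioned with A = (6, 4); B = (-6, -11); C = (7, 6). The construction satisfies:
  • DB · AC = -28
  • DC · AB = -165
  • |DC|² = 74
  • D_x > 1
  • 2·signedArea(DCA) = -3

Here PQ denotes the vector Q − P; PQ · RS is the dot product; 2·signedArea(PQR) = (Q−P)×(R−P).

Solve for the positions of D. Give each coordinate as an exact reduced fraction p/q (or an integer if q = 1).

D = (2, -1)

1. D_x = 2  [2·signedArea(DCA) = -3 ∩ DC · AB = -165]
2. D_y = -1  [2·signedArea(DCA) = -3 ∩ DC · AB = -165]
   → D = (2, -1)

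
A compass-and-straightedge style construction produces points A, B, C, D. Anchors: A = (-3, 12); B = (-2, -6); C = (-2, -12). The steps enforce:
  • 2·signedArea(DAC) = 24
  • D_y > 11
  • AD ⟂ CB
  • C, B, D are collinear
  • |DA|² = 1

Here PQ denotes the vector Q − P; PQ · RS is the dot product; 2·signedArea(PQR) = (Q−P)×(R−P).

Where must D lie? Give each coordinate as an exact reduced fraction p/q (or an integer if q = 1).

D = (-2, 12)

1. D_x = -2  [C, B, D are collinear ∩ AD ⟂ CB]
2. D_y = 12  [C, B, D are collinear ∩ AD ⟂ CB]
   → D = (-2, 12)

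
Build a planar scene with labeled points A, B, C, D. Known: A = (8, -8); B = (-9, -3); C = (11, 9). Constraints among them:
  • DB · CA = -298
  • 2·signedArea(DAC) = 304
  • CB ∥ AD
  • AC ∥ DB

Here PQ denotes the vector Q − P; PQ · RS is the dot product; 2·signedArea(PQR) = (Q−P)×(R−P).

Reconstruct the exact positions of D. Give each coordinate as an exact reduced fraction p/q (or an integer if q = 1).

D = (-12, -20)

1. D_x = -12  [AC ∥ DB ∩ CB ∥ AD]
2. D_y = -20  [AC ∥ DB ∩ CB ∥ AD]
   → D = (-12, -20)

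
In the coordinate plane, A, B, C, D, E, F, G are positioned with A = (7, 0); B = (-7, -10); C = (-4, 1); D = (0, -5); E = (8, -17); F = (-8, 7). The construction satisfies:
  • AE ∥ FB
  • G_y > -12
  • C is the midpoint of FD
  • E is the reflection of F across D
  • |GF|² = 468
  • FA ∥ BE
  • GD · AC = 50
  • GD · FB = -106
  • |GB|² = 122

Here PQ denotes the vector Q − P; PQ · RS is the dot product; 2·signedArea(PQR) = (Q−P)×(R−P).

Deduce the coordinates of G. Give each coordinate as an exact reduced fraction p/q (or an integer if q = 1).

1. G_x = 4  [GD · FB = -106 ∩ GD · AC = 50]
2. G_y = -11  [GD · FB = -106 ∩ GD · AC = 50]
   → G = (4, -11)

G = (4, -11)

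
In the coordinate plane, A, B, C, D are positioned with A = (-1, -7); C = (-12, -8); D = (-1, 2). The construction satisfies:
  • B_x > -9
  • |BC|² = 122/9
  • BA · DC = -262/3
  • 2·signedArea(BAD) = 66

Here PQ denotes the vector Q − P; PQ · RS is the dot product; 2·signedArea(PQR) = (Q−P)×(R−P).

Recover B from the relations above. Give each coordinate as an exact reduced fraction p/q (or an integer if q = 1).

B = (-25/3, -23/3)

1. B_x = -25/3  [2·signedArea(BAD) = 66 ∩ BA · DC = -262/3]
2. B_y = -23/3  [2·signedArea(BAD) = 66 ∩ BA · DC = -262/3]
   → B = (-25/3, -23/3)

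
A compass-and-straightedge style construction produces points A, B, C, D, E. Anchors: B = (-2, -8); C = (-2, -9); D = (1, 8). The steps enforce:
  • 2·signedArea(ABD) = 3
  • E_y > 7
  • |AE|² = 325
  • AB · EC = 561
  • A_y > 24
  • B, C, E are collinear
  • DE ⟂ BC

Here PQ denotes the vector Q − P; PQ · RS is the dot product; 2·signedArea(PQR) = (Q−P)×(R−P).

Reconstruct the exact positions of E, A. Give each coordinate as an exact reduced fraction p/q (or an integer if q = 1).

A = (4, 25)
E = (-2, 8)

1. E_x = -2  [B, C, E are collinear ∩ DE ⟂ BC]
2. E_y = 8  [B, C, E are collinear ∩ DE ⟂ BC]
   → E = (-2, 8)
3. A_x = 4  [2·signedArea(ABD) = 3 ∩ AB · EC = 561]
4. A_y = 25  [2·signedArea(ABD) = 3 ∩ AB · EC = 561]
   → A = (4, 25)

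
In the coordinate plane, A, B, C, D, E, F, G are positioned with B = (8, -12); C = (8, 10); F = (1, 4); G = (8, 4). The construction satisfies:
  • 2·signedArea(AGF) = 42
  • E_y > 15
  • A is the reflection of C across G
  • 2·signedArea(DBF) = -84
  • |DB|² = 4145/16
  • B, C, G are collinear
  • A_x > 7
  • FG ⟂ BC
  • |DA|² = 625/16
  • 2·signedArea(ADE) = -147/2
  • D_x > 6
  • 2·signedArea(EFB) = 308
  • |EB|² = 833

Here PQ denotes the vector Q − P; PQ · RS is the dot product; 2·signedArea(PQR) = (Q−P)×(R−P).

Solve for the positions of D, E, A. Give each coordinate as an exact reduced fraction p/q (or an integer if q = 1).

1. E_x = 15  [line 16·x + 7·y + -352 = 0 ∩ |EB|² = 833]
2. E_y = 16  [line 16·x + 7·y + -352 = 0 ∩ |EB|² = 833]
   → E = (15, 16)
3. A_x = 8  [A is the reflection of C across G]
4. A_y = -2  [A is the reflection of C across G]
   → A = (8, -2)
5. D_x = 25/4  [2·signedArea(DBF) = -84 ∩ 2·signedArea(ADE) = -147/2]
6. D_y = 4  [2·signedArea(DBF) = -84 ∩ 2·signedArea(ADE) = -147/2]
   → D = (25/4, 4)

A = (8, -2)
D = (25/4, 4)
E = (15, 16)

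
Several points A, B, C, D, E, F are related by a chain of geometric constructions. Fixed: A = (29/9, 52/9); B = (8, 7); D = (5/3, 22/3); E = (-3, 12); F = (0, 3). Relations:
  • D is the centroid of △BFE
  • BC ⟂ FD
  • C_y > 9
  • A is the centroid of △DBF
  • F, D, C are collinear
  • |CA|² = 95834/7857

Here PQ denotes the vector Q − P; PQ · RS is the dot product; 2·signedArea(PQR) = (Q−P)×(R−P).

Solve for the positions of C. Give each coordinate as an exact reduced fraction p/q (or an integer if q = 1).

1. C_x = 230/97  [F, D, C are collinear ∩ BC ⟂ FD]
2. C_y = 889/97  [F, D, C are collinear ∩ BC ⟂ FD]
   → C = (230/97, 889/97)

C = (230/97, 889/97)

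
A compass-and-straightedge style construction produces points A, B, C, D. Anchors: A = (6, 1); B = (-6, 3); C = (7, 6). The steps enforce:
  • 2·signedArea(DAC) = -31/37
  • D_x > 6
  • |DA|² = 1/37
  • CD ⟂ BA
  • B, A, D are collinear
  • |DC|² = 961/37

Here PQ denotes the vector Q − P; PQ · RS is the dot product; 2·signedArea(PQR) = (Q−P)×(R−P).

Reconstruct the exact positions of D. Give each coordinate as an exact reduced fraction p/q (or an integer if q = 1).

1. D_x = 228/37  [B, A, D are collinear ∩ CD ⟂ BA]
2. D_y = 36/37  [B, A, D are collinear ∩ CD ⟂ BA]
   → D = (228/37, 36/37)

D = (228/37, 36/37)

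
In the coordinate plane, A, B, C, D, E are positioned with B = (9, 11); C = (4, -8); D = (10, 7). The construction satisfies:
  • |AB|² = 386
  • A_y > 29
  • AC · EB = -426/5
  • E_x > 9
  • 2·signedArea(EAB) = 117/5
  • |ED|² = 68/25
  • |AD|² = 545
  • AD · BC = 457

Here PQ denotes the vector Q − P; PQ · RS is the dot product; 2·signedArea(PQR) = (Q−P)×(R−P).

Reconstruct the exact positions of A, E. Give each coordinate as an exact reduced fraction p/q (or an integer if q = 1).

A = (14, 30)
E = (48/5, 43/5)

1. A_x = 14  [line 5·x + 19·y + -640 = 0 ∩ |AB|² = 386]
2. A_y = 30  [line 5·x + 19·y + -640 = 0 ∩ |AB|² = 386]
   → A = (14, 30)
3. E_x = 48/5  [AC · EB = -426/5 ∩ 2·signedArea(EAB) = 117/5]
4. E_y = 43/5  [AC · EB = -426/5 ∩ 2·signedArea(EAB) = 117/5]
   → E = (48/5, 43/5)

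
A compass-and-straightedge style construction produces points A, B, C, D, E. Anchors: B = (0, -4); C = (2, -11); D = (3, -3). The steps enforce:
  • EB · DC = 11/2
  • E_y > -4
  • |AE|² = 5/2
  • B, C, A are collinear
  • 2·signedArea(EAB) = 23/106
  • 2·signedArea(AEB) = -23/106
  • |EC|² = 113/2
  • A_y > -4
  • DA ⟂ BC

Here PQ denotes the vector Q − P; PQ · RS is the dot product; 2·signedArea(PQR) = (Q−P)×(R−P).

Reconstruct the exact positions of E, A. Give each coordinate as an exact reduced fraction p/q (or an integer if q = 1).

A = (-2/53, -205/53)
E = (3/2, -7/2)

1. A_x = -2/53  [B, C, A are collinear ∩ DA ⟂ BC]
2. A_y = -205/53  [B, C, A are collinear ∩ DA ⟂ BC]
   → A = (-2/53, -205/53)
3. E_x = 3/2  [2·signedArea(EAB) = 23/106 ∩ EB · DC = 11/2]
4. E_y = -7/2  [2·signedArea(EAB) = 23/106 ∩ EB · DC = 11/2]
   → E = (3/2, -7/2)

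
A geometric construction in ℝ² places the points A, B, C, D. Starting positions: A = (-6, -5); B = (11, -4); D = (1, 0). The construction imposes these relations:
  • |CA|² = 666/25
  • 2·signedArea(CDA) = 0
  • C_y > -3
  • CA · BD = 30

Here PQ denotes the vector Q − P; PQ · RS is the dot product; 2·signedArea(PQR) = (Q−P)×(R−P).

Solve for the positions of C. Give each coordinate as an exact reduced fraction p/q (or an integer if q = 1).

1. C_x = -9/5  [2·signedArea(CDA) = 0 ∩ CA · BD = 30]
2. C_y = -2  [2·signedArea(CDA) = 0 ∩ CA · BD = 30]
   → C = (-9/5, -2)

C = (-9/5, -2)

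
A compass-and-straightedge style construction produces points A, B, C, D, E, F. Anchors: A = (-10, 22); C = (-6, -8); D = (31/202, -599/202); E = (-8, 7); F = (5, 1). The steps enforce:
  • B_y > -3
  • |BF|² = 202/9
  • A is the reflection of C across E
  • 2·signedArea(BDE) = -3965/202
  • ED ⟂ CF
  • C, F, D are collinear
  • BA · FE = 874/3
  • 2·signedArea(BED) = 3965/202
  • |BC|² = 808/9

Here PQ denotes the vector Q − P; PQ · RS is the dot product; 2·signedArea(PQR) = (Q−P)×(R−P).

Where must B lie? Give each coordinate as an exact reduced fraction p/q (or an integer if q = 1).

B = (4/3, -2)

1. B_x = 4/3  [2·signedArea(BDE) = -3965/202 ∩ BA · FE = 874/3]
2. B_y = -2  [2·signedArea(BDE) = -3965/202 ∩ BA · FE = 874/3]
   → B = (4/3, -2)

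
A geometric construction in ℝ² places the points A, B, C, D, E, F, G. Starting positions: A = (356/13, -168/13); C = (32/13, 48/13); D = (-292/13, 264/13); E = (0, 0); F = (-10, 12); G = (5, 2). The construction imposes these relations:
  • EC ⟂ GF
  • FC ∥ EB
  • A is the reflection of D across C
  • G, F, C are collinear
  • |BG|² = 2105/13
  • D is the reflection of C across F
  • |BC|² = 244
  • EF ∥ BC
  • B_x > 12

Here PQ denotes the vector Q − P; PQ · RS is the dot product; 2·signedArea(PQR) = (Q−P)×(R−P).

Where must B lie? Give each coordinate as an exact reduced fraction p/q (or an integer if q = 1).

B = (162/13, -108/13)

1. B_x = 162/13  [EF ∥ BC ∩ FC ∥ EB]
2. B_y = -108/13  [EF ∥ BC ∩ FC ∥ EB]
   → B = (162/13, -108/13)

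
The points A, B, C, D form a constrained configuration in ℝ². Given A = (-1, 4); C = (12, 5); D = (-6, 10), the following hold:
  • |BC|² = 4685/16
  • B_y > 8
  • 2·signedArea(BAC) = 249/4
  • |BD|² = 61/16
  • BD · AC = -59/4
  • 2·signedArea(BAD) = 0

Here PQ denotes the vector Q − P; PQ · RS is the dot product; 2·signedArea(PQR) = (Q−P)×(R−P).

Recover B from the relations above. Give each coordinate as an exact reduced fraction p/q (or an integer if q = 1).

1. B_x = -19/4  [2·signedArea(BAD) = 0 ∩ BD · AC = -59/4]
2. B_y = 17/2  [2·signedArea(BAD) = 0 ∩ BD · AC = -59/4]
   → B = (-19/4, 17/2)

B = (-19/4, 17/2)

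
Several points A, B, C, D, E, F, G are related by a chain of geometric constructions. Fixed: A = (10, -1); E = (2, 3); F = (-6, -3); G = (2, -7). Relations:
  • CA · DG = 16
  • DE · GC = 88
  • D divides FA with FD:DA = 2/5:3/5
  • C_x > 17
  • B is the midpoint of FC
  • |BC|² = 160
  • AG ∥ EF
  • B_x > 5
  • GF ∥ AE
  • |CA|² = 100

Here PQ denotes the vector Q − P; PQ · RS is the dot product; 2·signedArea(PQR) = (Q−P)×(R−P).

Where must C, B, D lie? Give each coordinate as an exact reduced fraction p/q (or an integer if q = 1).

B = (6, 1)
C = (18, 5)
D = (2/5, -11/5)

1. D_x = 2/5  [D divides FA with FD:DA = 2/5:3/5]
2. D_y = -11/5  [D divides FA with FD:DA = 2/5:3/5]
   → D = (2/5, -11/5)
3. C_x = 18  [CA · DG = 16 ∩ DE · GC = 88]
4. C_y = 5  [CA · DG = 16 ∩ DE · GC = 88]
   → C = (18, 5)
5. B_x = 6  [B is the midpoint of FC]
6. B_y = 1  [B is the midpoint of FC]
   → B = (6, 1)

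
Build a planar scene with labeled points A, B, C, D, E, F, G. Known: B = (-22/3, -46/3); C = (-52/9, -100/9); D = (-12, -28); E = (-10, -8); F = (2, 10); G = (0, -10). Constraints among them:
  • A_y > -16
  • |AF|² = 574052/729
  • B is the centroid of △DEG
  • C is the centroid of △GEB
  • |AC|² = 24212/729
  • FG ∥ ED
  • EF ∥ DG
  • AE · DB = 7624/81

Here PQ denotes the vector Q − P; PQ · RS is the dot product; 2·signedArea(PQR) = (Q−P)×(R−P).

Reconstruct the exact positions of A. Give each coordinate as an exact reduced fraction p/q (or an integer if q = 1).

A = (-250/27, -424/27)

1. A_x = -250/27  [line -14/3·x + -38/3·y + -19612/81 = 0 ∩ |AC|² = 24212/729]
2. A_y = -424/27  [line -14/3·x + -38/3·y + -19612/81 = 0 ∩ |AC|² = 24212/729]
   → A = (-250/27, -424/27)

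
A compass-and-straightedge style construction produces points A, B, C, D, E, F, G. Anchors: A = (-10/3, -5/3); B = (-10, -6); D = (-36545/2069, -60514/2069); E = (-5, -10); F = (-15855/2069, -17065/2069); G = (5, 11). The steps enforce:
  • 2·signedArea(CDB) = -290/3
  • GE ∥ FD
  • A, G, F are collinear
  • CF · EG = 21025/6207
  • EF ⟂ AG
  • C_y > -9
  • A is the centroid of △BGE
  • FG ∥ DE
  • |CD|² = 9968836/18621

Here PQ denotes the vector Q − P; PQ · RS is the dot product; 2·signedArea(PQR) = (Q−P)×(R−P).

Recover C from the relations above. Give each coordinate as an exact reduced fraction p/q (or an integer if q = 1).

C = (-42055/6207, -54820/6207)

1. C_x = -42055/6207  [2·signedArea(CDB) = -290/3 ∩ CF · EG = 21025/6207]
2. C_y = -54820/6207  [2·signedArea(CDB) = -290/3 ∩ CF · EG = 21025/6207]
   → C = (-42055/6207, -54820/6207)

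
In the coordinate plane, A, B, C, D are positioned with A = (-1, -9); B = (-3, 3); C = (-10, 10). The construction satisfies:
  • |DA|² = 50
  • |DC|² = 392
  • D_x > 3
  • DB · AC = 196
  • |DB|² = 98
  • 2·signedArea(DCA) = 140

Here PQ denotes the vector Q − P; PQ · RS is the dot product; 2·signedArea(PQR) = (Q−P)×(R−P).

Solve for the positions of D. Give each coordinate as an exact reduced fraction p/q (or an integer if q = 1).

1. D_x = 4  [DB · AC = 196 ∩ 2·signedArea(DCA) = 140]
2. D_y = -4  [DB · AC = 196 ∩ 2·signedArea(DCA) = 140]
   → D = (4, -4)

D = (4, -4)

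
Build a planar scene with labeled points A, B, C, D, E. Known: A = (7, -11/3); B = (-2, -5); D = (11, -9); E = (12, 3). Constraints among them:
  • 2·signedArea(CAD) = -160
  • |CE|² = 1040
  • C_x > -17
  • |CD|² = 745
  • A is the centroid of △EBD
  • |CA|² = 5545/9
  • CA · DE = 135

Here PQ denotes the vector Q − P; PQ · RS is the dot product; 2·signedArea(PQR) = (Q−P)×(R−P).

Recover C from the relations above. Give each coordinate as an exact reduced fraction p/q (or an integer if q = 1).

C = (-16, -13)

1. C_x = -16  [CA · DE = 135 ∩ 2·signedArea(CAD) = -160]
2. C_y = -13  [CA · DE = 135 ∩ 2·signedArea(CAD) = -160]
   → C = (-16, -13)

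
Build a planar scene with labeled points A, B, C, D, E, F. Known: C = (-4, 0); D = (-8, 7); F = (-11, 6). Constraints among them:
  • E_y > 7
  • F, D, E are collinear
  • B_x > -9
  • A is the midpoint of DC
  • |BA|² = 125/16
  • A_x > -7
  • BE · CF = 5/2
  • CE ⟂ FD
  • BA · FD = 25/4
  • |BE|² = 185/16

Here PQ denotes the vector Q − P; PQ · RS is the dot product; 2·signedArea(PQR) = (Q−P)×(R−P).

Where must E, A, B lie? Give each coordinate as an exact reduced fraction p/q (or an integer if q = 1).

A = (-6, 7/2)
B = (-17/2, 19/4)
E = (-13/2, 15/2)

1. E_x = -13/2  [F, D, E are collinear ∩ CE ⟂ FD]
2. E_y = 15/2  [F, D, E are collinear ∩ CE ⟂ FD]
   → E = (-13/2, 15/2)
3. A_x = -6  [A is the midpoint of DC]
4. A_y = 7/2  [A is the midpoint of DC]
   → A = (-6, 7/2)
5. B_x = -17/2  [BA · FD = 25/4 ∩ BE · CF = 5/2]
6. B_y = 19/4  [BA · FD = 25/4 ∩ BE · CF = 5/2]
   → B = (-17/2, 19/4)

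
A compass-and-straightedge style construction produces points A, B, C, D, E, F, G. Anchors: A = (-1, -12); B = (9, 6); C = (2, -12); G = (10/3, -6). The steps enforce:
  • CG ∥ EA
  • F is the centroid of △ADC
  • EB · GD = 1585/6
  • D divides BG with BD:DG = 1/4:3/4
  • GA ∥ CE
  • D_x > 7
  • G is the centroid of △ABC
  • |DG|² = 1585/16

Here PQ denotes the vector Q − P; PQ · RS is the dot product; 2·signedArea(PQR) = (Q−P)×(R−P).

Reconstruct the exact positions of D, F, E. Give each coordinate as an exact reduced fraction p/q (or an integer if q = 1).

D = (91/12, 3)
E = (-7/3, -18)
F = (103/36, -7)

1. D_x = 91/12  [D divides BG with BD:DG = 1/4:3/4]
2. D_y = 3  [D divides BG with BD:DG = 1/4:3/4]
   → D = (91/12, 3)
3. F_x = 103/36  [F is the centroid of △ADC]
4. F_y = -7  [F is the centroid of △ADC]
   → F = (103/36, -7)
5. E_x = -7/3  [CG ∥ EA ∩ GA ∥ CE]
6. E_y = -18  [CG ∥ EA ∩ GA ∥ CE]
   → E = (-7/3, -18)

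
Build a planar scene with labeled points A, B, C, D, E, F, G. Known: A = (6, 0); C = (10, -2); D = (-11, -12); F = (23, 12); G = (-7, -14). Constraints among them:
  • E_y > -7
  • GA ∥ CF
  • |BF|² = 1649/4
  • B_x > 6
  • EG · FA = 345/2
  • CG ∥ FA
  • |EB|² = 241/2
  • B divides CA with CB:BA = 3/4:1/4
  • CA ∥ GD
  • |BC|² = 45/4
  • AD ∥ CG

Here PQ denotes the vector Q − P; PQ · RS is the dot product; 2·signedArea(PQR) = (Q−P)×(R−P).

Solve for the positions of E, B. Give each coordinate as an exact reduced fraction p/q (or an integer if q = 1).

B = (7, -1/2)
E = (-5/2, -6)

1. B_x = 7  [B divides CA with CB:BA = 3/4:1/4]
2. B_y = -1/2  [B divides CA with CB:BA = 3/4:1/4]
   → B = (7, -1/2)
3. E_x = -5/2  [line 17·x + 12·y + 229/2 = 0 ∩ |EB|² = 241/2]
4. E_y = -6  [line 17·x + 12·y + 229/2 = 0 ∩ |EB|² = 241/2]
   → E = (-5/2, -6)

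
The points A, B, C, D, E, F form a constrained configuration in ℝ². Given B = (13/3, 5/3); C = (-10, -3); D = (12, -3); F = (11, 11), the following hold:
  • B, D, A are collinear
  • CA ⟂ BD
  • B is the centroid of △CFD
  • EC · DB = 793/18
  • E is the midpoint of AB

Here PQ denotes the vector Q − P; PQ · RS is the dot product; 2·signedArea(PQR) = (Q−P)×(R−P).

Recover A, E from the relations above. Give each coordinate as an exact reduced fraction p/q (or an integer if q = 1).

1. A_x = -2938/725  [B, D, A are collinear ∩ CA ⟂ BD]
2. A_y = 4909/725  [B, D, A are collinear ∩ CA ⟂ BD]
   → A = (-2938/725, 4909/725)
3. E_x = 611/4350  [E is the midpoint of AB]
4. E_y = 9176/2175  [E is the midpoint of AB]
   → E = (611/4350, 9176/2175)

A = (-2938/725, 4909/725)
E = (611/4350, 9176/2175)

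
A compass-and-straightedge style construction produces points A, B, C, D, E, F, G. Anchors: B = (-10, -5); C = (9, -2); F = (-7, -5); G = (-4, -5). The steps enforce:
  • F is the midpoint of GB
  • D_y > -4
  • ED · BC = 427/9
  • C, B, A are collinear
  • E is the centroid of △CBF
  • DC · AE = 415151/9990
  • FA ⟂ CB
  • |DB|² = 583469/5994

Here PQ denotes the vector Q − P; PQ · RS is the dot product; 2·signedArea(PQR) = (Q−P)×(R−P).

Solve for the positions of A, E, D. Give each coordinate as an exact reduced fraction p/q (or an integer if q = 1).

A = (-2617/370, -1679/370)
D = (-821/3330, -3899/1110)
E = (-8/3, -4)

1. A_x = -2617/370  [C, B, A are collinear ∩ FA ⟂ CB]
2. A_y = -1679/370  [C, B, A are collinear ∩ FA ⟂ CB]
   → A = (-2617/370, -1679/370)
3. E_x = -8/3  [E is the centroid of △CBF]
4. E_y = -4  [E is the centroid of △CBF]
   → E = (-8/3, -4)
5. D_x = -821/3330  [DC · AE = 415151/9990 ∩ ED · BC = 427/9]
6. D_y = -3899/1110  [DC · AE = 415151/9990 ∩ ED · BC = 427/9]
   → D = (-821/3330, -3899/1110)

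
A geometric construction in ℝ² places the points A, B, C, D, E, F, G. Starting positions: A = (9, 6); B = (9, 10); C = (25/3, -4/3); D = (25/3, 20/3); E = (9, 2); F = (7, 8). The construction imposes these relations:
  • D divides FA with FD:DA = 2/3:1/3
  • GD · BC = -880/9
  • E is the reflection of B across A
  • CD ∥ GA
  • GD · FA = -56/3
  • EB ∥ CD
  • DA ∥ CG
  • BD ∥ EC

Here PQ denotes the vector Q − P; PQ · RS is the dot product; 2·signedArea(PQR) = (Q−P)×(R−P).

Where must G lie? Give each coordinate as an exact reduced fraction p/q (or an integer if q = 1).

G = (9, -2)

1. G_x = 9  [CD ∥ GA ∩ DA ∥ CG]
2. G_y = -2  [CD ∥ GA ∩ DA ∥ CG]
   → G = (9, -2)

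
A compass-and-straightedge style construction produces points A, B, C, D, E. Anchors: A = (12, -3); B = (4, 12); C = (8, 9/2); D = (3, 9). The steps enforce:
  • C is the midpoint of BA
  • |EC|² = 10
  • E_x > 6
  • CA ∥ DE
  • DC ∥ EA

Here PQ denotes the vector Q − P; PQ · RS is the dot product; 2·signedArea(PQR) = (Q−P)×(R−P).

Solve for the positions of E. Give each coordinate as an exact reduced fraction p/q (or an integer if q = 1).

1. E_x = 7  [DC ∥ EA ∩ CA ∥ DE]
2. E_y = 3/2  [DC ∥ EA ∩ CA ∥ DE]
   → E = (7, 3/2)

E = (7, 3/2)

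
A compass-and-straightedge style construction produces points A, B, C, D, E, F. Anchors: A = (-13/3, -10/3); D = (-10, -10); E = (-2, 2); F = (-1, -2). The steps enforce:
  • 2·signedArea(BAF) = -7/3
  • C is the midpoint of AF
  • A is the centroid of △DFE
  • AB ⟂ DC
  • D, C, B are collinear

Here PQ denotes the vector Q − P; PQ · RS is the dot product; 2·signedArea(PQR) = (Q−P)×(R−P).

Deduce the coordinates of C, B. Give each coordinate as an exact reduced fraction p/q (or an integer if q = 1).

1. C_x = -8/3  [C is the midpoint of AF]
2. C_y = -8/3  [C is the midpoint of AF]
   → C = (-8/3, -8/3)
3. B_x = -23/6  [D, C, B are collinear ∩ AB ⟂ DC]
4. B_y = -23/6  [D, C, B are collinear ∩ AB ⟂ DC]
   → B = (-23/6, -23/6)

B = (-23/6, -23/6)
C = (-8/3, -8/3)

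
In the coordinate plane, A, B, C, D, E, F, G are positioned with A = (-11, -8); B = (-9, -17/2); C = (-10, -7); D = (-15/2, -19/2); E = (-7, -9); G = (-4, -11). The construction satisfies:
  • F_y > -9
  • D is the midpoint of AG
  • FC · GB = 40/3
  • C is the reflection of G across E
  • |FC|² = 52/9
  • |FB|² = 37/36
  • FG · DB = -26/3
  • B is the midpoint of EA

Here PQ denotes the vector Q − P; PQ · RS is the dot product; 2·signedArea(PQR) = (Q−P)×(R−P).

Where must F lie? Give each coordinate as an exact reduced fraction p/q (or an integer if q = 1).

F = (-8, -25/3)

1. F_x = -8  [FG · DB = -26/3 ∩ FC · GB = 40/3]
2. F_y = -25/3  [FG · DB = -26/3 ∩ FC · GB = 40/3]
   → F = (-8, -25/3)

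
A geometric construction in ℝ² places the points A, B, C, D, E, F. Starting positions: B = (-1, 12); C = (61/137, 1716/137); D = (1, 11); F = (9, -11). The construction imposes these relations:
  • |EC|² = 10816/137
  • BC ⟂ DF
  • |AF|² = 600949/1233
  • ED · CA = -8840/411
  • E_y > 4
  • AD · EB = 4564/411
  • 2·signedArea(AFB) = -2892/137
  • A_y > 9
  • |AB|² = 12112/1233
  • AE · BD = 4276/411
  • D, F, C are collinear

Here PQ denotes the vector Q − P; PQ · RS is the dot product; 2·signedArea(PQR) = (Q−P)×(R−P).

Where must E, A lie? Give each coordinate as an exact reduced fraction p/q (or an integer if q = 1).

A = (401/411, 3932/411)
E = (477/137, 572/137)

1. A_x = 401/411  [line -23·x + -10·y + 16181/137 = 0 ∩ |AF|² = 600949/1233]
2. A_y = 3932/411  [line -23·x + -10·y + 16181/137 = 0 ∩ |AF|² = 600949/1233]
   → A = (401/411, 3932/411)
3. E_x = 477/137  [ED · CA = -8840/411 ∩ AD · EB = 4564/411]
4. E_y = 572/137  [ED · CA = -8840/411 ∩ AD · EB = 4564/411]
   → E = (477/137, 572/137)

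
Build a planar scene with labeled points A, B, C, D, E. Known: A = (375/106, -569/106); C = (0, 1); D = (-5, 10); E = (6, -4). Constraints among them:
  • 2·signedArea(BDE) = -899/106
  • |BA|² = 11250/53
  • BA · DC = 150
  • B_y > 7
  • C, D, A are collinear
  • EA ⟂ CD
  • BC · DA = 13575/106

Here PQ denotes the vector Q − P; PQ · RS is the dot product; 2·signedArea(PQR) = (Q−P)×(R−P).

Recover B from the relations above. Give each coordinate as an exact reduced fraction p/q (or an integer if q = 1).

B = (-375/106, 781/106)

1. B_x = -375/106  [2·signedArea(BDE) = -899/106 ∩ BC · DA = 13575/106]
2. B_y = 781/106  [2·signedArea(BDE) = -899/106 ∩ BC · DA = 13575/106]
   → B = (-375/106, 781/106)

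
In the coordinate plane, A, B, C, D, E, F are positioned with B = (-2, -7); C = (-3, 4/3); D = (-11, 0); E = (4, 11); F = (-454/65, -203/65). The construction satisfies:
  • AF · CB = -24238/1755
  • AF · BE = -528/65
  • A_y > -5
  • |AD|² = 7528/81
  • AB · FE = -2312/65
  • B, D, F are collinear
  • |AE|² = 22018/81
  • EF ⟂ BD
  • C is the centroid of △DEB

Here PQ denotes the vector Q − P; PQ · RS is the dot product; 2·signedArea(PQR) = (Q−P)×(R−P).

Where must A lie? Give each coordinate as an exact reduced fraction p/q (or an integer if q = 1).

A = (-7/3, -38/9)

1. A_x = -7/3  [AB · FE = -2312/65 ∩ AF · CB = -24238/1755]
2. A_y = -38/9  [AB · FE = -2312/65 ∩ AF · CB = -24238/1755]
   → A = (-7/3, -38/9)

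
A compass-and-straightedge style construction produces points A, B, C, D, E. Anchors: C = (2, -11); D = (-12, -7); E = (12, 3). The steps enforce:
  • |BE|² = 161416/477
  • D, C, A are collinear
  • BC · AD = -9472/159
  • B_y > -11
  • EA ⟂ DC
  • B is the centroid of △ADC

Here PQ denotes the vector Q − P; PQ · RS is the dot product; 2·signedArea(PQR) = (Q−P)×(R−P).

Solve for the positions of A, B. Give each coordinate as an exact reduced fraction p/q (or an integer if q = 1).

A = (400/53, -667/53)
B = (-130/159, -1621/159)

1. A_x = 400/53  [D, C, A are collinear ∩ EA ⟂ DC]
2. A_y = -667/53  [D, C, A are collinear ∩ EA ⟂ DC]
   → A = (400/53, -667/53)
3. B_x = -130/159  [B is the centroid of △ADC]
4. B_y = -1621/159  [B is the centroid of △ADC]
   → B = (-130/159, -1621/159)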